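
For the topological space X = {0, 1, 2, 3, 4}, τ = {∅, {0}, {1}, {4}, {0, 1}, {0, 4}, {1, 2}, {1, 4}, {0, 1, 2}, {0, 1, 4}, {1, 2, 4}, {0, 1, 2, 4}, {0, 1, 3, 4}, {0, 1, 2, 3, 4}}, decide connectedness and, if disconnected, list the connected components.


(X, τ) is connected.

Find clopen sets (U ∈ τ with X ∖ U ∈ τ):
  U = ∅, X ∖ U = {0, 1, 2, 3, 4} — both open, so U is clopen.
  U = {0, 1, 2, 3, 4}, X ∖ U = ∅ — both open, so U is clopen.
Only trivial clopens (∅ and X) exist, so (X, τ) is connected.
Compute connected components by grouping points that agree on all clopens:
  component: {0, 1, 2, 3, 4}


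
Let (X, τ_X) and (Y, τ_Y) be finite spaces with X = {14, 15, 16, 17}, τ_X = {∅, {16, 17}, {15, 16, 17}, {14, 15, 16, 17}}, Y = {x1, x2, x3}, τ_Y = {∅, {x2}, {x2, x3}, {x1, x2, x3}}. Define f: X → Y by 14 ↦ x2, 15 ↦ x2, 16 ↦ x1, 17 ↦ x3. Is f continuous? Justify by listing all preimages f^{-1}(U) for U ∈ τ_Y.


f is NOT continuous.

Compute f^{-1}(U) for each U ∈ τ_Y:
  U = ∅: f^{-1}(U) = ∅ ∈ τ_X ✓.
  U = {x2}: f^{-1}(U) = {14, 15} ∉ τ_X ✗.
  U = {x2, x3}: f^{-1}(U) = {14, 15, 17} ∉ τ_X ✗.
  U = {x1, x2, x3}: f^{-1}(U) = {14, 15, 16, 17} ∈ τ_X ✓.
Found U = {x2} with f^{-1}(U) = {14, 15} not in τ_X. Therefore f is NOT continuous.


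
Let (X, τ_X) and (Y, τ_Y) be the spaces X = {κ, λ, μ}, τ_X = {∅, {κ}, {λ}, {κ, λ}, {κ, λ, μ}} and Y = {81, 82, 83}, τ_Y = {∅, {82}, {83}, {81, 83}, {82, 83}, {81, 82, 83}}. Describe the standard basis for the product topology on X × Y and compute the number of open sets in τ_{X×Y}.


Basis B = {∅ × ∅, {κ} × {82}, {κ} × {83}, {λ} × {82}, {λ} × {83}, {κ} × {81, 83}, {κ} × {82, 83}, {κ, λ} × {82}, {κ, λ} × {83}, {λ} × {81, 83}, {λ} × {82, 83}, {κ} × {81, 82, 83}, {κ, λ, μ} × {82}, {κ, λ, μ} × {83}, {λ} × {81, 82, 83}, {κ, λ} × {81, 83}, {κ, λ} × {82, 83}, {κ, λ} × {81, 82, 83}, {κ, λ, μ} × {81, 83}, {κ, λ, μ} × {82, 83}, {κ, λ, μ} × {81, 82, 83}}; |τ_{X×Y}| = 70.

Enumerate products U × V with U ∈ τ_X, V ∈ τ_Y (deduplicated):
  ∅ × ∅ = {} (∅)
  {κ} × {82} = {(κ,82)}
  {κ} × {83} = {(κ,83)}
  {λ} × {82} = {(λ,82)}
  {λ} × {83} = {(λ,83)}
  {κ} × {81, 83} = {(κ,81), (κ,83)}
  {κ} × {82, 83} = {(κ,82), (κ,83)}
  {κ, λ} × {82} = {(κ,82), (λ,82)}
  {κ, λ} × {83} = {(κ,83), (λ,83)}
  {λ} × {81, 83} = {(λ,81), (λ,83)}
  {λ} × {82, 83} = {(λ,82), (λ,83)}
  {κ} × {81, 82, 83} = {(κ,81), (κ,82), (κ,83)}
  {κ, λ, μ} × {82} = {(κ,82), (λ,82), (μ,82)}
  {κ, λ, μ} × {83} = {(κ,83), (λ,83), (μ,83)}
  {λ} × {81, 82, 83} = {(λ,81), (λ,82), (λ,83)}
  {κ, λ} × {81, 83} = {(κ,81), (κ,83), (λ,81), (λ,83)}
  {κ, λ} × {82, 83} = {(κ,82), (κ,83), (λ,82), (λ,83)}
  {κ, λ} × {81, 82, 83} = {(κ,81), (κ,82), (κ,83), (λ,81), (λ,82), (λ,83)}
  {κ, λ, μ} × {81, 83} = {(κ,81), (κ,83), (λ,81), (λ,83), (μ,81), (μ,83)}
  {κ, λ, μ} × {82, 83} = {(κ,82), (κ,83), (λ,82), (λ,83), (μ,82), (μ,83)}
  {κ, λ, μ} × {81, 82, 83} = {(κ,81), (κ,82), (κ,83), (λ,81), (λ,82), (λ,83), (μ,81), (μ,82), (μ,83)}
These 21 distinct sets form the basis B.
Close under arbitrary unions to get τ_{X×Y}; counting gives |τ_{X×Y}| = 70.


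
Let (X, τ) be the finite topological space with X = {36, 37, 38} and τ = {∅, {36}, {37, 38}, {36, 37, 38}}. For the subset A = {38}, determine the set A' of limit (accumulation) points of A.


A' = {37}

For each x ∈ X, list the open sets U ∈ τ with x ∈ U, then check whether U ∩ (A ∖ {x}) ≠ ∅ for every such U.
  x = 36: open {36} ∋ x has {36} ∩ (A ∖ {36}) = ∅, so x is NOT a limit point.
  x = 37: opens ∋ x are {37, 38}, {36, 37, 38}; each meets A ∖ {37}, so x IS a limit point.
  x = 38: open {37, 38} ∋ x has {37, 38} ∩ (A ∖ {38}) = ∅, so x is NOT a limit point.
Collecting: A' = {37}.


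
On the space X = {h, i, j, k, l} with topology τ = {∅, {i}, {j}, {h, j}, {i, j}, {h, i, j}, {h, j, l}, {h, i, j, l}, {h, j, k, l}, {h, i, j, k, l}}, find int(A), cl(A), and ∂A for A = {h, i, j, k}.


int(A) = {h, i, j}, cl(A) = {h, i, j, k, l}, ∂A = {k, l}.

Closed sets in (X, τ) are complements of opens:
  closed(X, τ) = {∅, {i}, {k}, {i, k}, {k, l}, {h, k, l}, {i, k, l}, {h, i, k, l}, {h, j, k, l}, {h, i, j, k, l}}.
int(A) = ⋃ {U ∈ τ : U ⊆ A}. Opens contained in A: ∅, {i}, {j}, {h, j}, {i, j}, {h, i, j}.
Taking the union of these: int(A) = {h, i, j}.
cl(A) = ⋂ {C closed : A ⊆ C}. Closed sets containing A: {h, i, j, k, l}.
Intersecting these: cl(A) = {h, i, j, k, l}.
∂A = cl(A) ∖ int(A) = {h, i, j, k, l} ∖ {h, i, j} = {k, l}.


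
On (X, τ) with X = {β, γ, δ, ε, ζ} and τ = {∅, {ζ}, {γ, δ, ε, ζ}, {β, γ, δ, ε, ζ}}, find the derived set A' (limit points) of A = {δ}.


A' = {β, γ, ε}

For each x ∈ X, list the open sets U ∈ τ with x ∈ U, then check whether U ∩ (A ∖ {x}) ≠ ∅ for every such U.
  x = β: opens ∋ x are {β, γ, δ, ε, ζ}; each meets A ∖ {β}, so x IS a limit point.
  x = γ: opens ∋ x are {γ, δ, ε, ζ}, {β, γ, δ, ε, ζ}; each meets A ∖ {γ}, so x IS a limit point.
  x = δ: open {γ, δ, ε, ζ} ∋ x has {γ, δ, ε, ζ} ∩ (A ∖ {δ}) = ∅, so x is NOT a limit point.
  x = ε: opens ∋ x are {γ, δ, ε, ζ}, {β, γ, δ, ε, ζ}; each meets A ∖ {ε}, so x IS a limit point.
  x = ζ: open {ζ} ∋ x has {ζ} ∩ (A ∖ {ζ}) = ∅, so x is NOT a limit point.
Collecting: A' = {β, γ, ε}.


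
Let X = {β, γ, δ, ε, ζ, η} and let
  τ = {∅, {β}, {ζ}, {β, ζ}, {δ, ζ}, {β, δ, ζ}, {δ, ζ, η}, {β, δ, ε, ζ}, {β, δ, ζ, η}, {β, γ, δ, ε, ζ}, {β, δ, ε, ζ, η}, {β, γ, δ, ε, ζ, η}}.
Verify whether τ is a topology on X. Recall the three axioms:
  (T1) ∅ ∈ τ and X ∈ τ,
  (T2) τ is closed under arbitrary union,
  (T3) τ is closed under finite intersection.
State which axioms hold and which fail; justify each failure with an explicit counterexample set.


τ IS a topology on X.

Axiom (T1): ∅ ∈ τ? Yes; X ∈ τ? Yes.
Axiom (T2/T3): check pairwise unions and intersections of members of τ.
All pairwise intersections and unions checked — each lies in τ. Therefore τ satisfies (T1), (T2), (T3): it IS a topology on X.


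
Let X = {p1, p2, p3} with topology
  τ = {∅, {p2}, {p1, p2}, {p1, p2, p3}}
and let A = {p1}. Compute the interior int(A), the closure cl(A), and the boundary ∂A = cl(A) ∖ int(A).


int(A) = ∅, cl(A) = {p1, p3}, ∂A = {p1, p3}.

Closed sets in (X, τ) are complements of opens:
  closed(X, τ) = {∅, {p3}, {p1, p3}, {p1, p2, p3}}.
int(A) = ⋃ {U ∈ τ : U ⊆ A}. Opens contained in A: ∅.
Taking the union of these: int(A) = ∅.
cl(A) = ⋂ {C closed : A ⊆ C}. Closed sets containing A: {p1, p3}, {p1, p2, p3}.
Intersecting these: cl(A) = {p1, p3}.
∂A = cl(A) ∖ int(A) = {p1, p3} ∖ ∅ = {p1, p3}.


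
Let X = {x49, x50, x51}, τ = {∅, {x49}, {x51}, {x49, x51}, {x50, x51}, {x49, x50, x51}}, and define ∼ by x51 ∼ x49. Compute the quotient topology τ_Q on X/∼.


X/∼ = {[x49=x51], [x50]}; |τ_Q| = 3.

Equivalence classes: [x49=x51], [x50].
Quotient map π: X → X/∼ sends x49 ↦ [x49=x51], x50 ↦ [x50], x51 ↦ [x49=x51].
For each subset V ⊆ X/∼, compute π^{-1}(V) ⊆ X and check whether π^{-1}(V) ∈ τ. V is open in τ_Q iff π^{-1}(V) ∈ τ.
  V = {}: π^{-1}(V) = ∅ ∈ τ ✓.
  V = {[x49=x51]}: π^{-1}(V) = {x49, x51} ∈ τ ✓.
  V = {[x50]}: π^{-1}(V) = {x50} ∉ τ ✗.
  V = {[x49=x51], [x50]}: π^{-1}(V) = {x49, x50, x51} ∈ τ ✓.
Open sets in the quotient: τ_Q = {{}, {[x49=x51]}, {[x49=x51], [x50]}} (3 elements).


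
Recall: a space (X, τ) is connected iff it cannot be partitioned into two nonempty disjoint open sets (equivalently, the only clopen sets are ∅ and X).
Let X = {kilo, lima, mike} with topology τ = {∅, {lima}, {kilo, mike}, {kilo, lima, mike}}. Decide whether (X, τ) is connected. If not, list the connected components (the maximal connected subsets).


(X, τ) is disconnected; components = [{lima}, {kilo, mike}].

Find clopen sets (U ∈ τ with X ∖ U ∈ τ):
  U = ∅, X ∖ U = {kilo, lima, mike} — both open, so U is clopen.
  U = {lima}, X ∖ U = {kilo, mike} — both open, so U is clopen.
  U = {kilo, mike}, X ∖ U = {lima} — both open, so U is clopen.
  U = {kilo, lima, mike}, X ∖ U = ∅ — both open, so U is clopen.
Nontrivial clopen(s) exist: e.g. {lima}. So (X, τ) is disconnected.
Compute connected components by grouping points that agree on all clopens:
  component: {lima}
  component: {kilo, mike}


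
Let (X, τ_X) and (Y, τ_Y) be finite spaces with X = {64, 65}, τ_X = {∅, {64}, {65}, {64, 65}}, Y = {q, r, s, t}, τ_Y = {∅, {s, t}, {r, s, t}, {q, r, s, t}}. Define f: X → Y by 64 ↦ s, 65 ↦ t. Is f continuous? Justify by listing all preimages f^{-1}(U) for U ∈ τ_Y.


f IS continuous.

Compute f^{-1}(U) for each U ∈ τ_Y:
  U = ∅: f^{-1}(U) = ∅ ∈ τ_X ✓.
  U = {s, t}: f^{-1}(U) = {64, 65} ∈ τ_X ✓.
  U = {r, s, t}: f^{-1}(U) = {64, 65} ∈ τ_X ✓.
  U = {q, r, s, t}: f^{-1}(U) = {64, 65} ∈ τ_X ✓.
Every preimage lies in τ_X, so f IS continuous.


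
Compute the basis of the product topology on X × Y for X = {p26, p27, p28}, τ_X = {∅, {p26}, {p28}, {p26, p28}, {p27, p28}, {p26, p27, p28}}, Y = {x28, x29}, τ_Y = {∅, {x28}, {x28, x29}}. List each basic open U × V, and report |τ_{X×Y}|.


Basis B = {∅ × ∅, {p26} × {x28}, {p28} × {x28}, {p26} × {x28, x29}, {p26, p28} × {x28}, {p27, p28} × {x28}, {p28} × {x28, x29}, {p26, p27, p28} × {x28}, {p26, p28} × {x28, x29}, {p27, p28} × {x28, x29}, {p26, p27, p28} × {x28, x29}}; |τ_{X×Y}| = 18.

Enumerate products U × V with U ∈ τ_X, V ∈ τ_Y (deduplicated):
  ∅ × ∅ = {} (∅)
  {p26} × {x28} = {(p26,x28)}
  {p28} × {x28} = {(p28,x28)}
  {p26} × {x28, x29} = {(p26,x28), (p26,x29)}
  {p26, p28} × {x28} = {(p26,x28), (p28,x28)}
  {p27, p28} × {x28} = {(p27,x28), (p28,x28)}
  {p28} × {x28, x29} = {(p28,x28), (p28,x29)}
  {p26, p27, p28} × {x28} = {(p26,x28), (p27,x28), (p28,x28)}
  {p26, p28} × {x28, x29} = {(p26,x28), (p26,x29), (p28,x28), (p28,x29)}
  {p27, p28} × {x28, x29} = {(p27,x28), (p27,x29), (p28,x28), (p28,x29)}
  {p26, p27, p28} × {x28, x29} = {(p26,x28), (p26,x29), (p27,x28), (p27,x29), (p28,x28), (p28,x29)}
These 11 distinct sets form the basis B.
Close under arbitrary unions to get τ_{X×Y}; counting gives |τ_{X×Y}| = 18.


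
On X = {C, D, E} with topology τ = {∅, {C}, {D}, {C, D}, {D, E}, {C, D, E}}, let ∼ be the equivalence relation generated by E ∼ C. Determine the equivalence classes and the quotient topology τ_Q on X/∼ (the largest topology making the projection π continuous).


X/∼ = {[C=E], [D]}; |τ_Q| = 3.

Equivalence classes: [C=E], [D].
Quotient map π: X → X/∼ sends C ↦ [C=E], D ↦ [D], E ↦ [C=E].
For each subset V ⊆ X/∼, compute π^{-1}(V) ⊆ X and check whether π^{-1}(V) ∈ τ. V is open in τ_Q iff π^{-1}(V) ∈ τ.
  V = {}: π^{-1}(V) = ∅ ∈ τ ✓.
  V = {[C=E]}: π^{-1}(V) = {C, E} ∉ τ ✗.
  V = {[D]}: π^{-1}(V) = {D} ∈ τ ✓.
  V = {[C=E], [D]}: π^{-1}(V) = {C, D, E} ∈ τ ✓.
Open sets in the quotient: τ_Q = {{}, {[D]}, {[C=E], [D]}} (3 elements).


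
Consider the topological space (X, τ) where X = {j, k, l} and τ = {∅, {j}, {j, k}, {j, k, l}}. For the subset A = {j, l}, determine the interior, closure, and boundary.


int(A) = {j}, cl(A) = {j, k, l}, ∂A = {k, l}.

Closed sets in (X, τ) are complements of opens:
  closed(X, τ) = {∅, {l}, {k, l}, {j, k, l}}.
int(A) = ⋃ {U ∈ τ : U ⊆ A}. Opens contained in A: ∅, {j}.
Taking the union of these: int(A) = {j}.
cl(A) = ⋂ {C closed : A ⊆ C}. Closed sets containing A: {j, k, l}.
Intersecting these: cl(A) = {j, k, l}.
∂A = cl(A) ∖ int(A) = {j, k, l} ∖ {j} = {k, l}.


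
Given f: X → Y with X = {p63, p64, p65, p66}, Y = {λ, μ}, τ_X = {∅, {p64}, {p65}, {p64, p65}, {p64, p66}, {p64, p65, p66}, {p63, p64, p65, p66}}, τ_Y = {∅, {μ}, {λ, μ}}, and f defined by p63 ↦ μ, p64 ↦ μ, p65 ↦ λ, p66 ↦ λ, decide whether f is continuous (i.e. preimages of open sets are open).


f is NOT continuous.

Compute f^{-1}(U) for each U ∈ τ_Y:
  U = ∅: f^{-1}(U) = ∅ ∈ τ_X ✓.
  U = {μ}: f^{-1}(U) = {p63, p64} ∉ τ_X ✗.
  U = {λ, μ}: f^{-1}(U) = {p63, p64, p65, p66} ∈ τ_X ✓.
Found U = {μ} with f^{-1}(U) = {p63, p64} not in τ_X. Therefore f is NOT continuous.


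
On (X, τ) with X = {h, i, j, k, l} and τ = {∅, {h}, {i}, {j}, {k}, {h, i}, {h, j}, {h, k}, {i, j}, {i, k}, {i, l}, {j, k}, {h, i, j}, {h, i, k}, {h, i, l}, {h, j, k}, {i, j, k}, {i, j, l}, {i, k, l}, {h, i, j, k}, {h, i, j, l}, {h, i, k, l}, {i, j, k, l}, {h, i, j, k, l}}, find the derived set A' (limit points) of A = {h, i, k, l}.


A' = {l}

For each x ∈ X, list the open sets U ∈ τ with x ∈ U, then check whether U ∩ (A ∖ {x}) ≠ ∅ for every such U.
  x = h: open {h} ∋ x has {h} ∩ (A ∖ {h}) = ∅, so x is NOT a limit point.
  x = i: open {i} ∋ x has {i} ∩ (A ∖ {i}) = ∅, so x is NOT a limit point.
  x = j: open {j} ∋ x has {j} ∩ (A ∖ {j}) = ∅, so x is NOT a limit point.
  x = k: open {k} ∋ x has {k} ∩ (A ∖ {k}) = ∅, so x is NOT a limit point.
  x = l: opens ∋ x are {i, l}, {h, i, l}, {i, j, l}, {i, k, l}, {h, i, j, l}, {h, i, k, l}, {i, j, k, l}, {h, i, j, k, l}; each meets A ∖ {l}, so x IS a limit point.
Collecting: A' = {l}.


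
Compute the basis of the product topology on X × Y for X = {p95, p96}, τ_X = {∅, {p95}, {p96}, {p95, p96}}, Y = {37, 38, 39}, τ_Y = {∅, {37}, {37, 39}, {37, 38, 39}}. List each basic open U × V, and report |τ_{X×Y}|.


Basis B = {∅ × ∅, {p95} × {37}, {p96} × {37}, {p95} × {37, 39}, {p95, p96} × {37}, {p96} × {37, 39}, {p95} × {37, 38, 39}, {p96} × {37, 38, 39}, {p95, p96} × {37, 39}, {p95, p96} × {37, 38, 39}}; |τ_{X×Y}| = 16.

Enumerate products U × V with U ∈ τ_X, V ∈ τ_Y (deduplicated):
  ∅ × ∅ = {} (∅)
  {p95} × {37} = {(p95,37)}
  {p96} × {37} = {(p96,37)}
  {p95} × {37, 39} = {(p95,37), (p95,39)}
  {p95, p96} × {37} = {(p95,37), (p96,37)}
  {p96} × {37, 39} = {(p96,37), (p96,39)}
  {p95} × {37, 38, 39} = {(p95,37), (p95,38), (p95,39)}
  {p96} × {37, 38, 39} = {(p96,37), (p96,38), (p96,39)}
  {p95, p96} × {37, 39} = {(p95,37), (p95,39), (p96,37), (p96,39)}
  {p95, p96} × {37, 38, 39} = {(p95,37), (p95,38), (p95,39), (p96,37), (p96,38), (p96,39)}
These 10 distinct sets form the basis B.
Close under arbitrary unions to get τ_{X×Y}; counting gives |τ_{X×Y}| = 16.


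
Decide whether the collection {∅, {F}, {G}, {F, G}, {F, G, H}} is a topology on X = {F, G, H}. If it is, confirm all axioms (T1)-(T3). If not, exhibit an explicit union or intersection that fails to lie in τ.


τ IS a topology on X.

Axiom (T1): ∅ ∈ τ? Yes; X ∈ τ? Yes.
Axiom (T2/T3): check pairwise unions and intersections of members of τ.
All pairwise intersections and unions checked — each lies in τ. Therefore τ satisfies (T1), (T2), (T3): it IS a topology on X.


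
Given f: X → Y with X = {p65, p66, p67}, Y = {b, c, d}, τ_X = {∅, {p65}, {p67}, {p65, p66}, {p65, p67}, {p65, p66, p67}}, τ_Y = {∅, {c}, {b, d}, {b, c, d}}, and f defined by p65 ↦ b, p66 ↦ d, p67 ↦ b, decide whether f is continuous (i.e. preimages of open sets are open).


f IS continuous.

Compute f^{-1}(U) for each U ∈ τ_Y:
  U = ∅: f^{-1}(U) = ∅ ∈ τ_X ✓.
  U = {c}: f^{-1}(U) = ∅ ∈ τ_X ✓.
  U = {b, d}: f^{-1}(U) = {p65, p66, p67} ∈ τ_X ✓.
  U = {b, c, d}: f^{-1}(U) = {p65, p66, p67} ∈ τ_X ✓.
Every preimage lies in τ_X, so f IS continuous.


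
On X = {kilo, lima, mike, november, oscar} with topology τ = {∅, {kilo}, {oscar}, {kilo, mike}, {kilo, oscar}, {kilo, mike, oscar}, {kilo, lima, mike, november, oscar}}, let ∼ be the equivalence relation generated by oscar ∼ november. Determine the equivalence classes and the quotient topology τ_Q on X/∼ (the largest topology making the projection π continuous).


X/∼ = {[kilo], [lima], [mike], [november=oscar]}; |τ_Q| = 4.

Equivalence classes: [kilo], [lima], [mike], [november=oscar].
Quotient map π: X → X/∼ sends kilo ↦ [kilo], lima ↦ [lima], mike ↦ [mike], november ↦ [november=oscar], oscar ↦ [november=oscar].
For each subset V ⊆ X/∼, compute π^{-1}(V) ⊆ X and check whether π^{-1}(V) ∈ τ. V is open in τ_Q iff π^{-1}(V) ∈ τ.
  V = {}: π^{-1}(V) = ∅ ∈ τ ✓.
  V = {[kilo]}: π^{-1}(V) = {kilo} ∈ τ ✓.
  V = {[lima]}: π^{-1}(V) = {lima} ∉ τ ✗.
  V = {[kilo], [lima]}: π^{-1}(V) = {kilo, lima} ∉ τ ✗.
  V = {[mike]}: π^{-1}(V) = {mike} ∉ τ ✗.
  V = {[kilo], [mike]}: π^{-1}(V) = {kilo, mike} ∈ τ ✓.
  V = {[lima], [mike]}: π^{-1}(V) = {lima, mike} ∉ τ ✗.
  V = {[kilo], [lima], [mike]}: π^{-1}(V) = {kilo, lima, mike} ∉ τ ✗.
  V = {[november=oscar]}: π^{-1}(V) = {november, oscar} ∉ τ ✗.
  V = {[kilo], [november=oscar]}: π^{-1}(V) = {kilo, november, oscar} ∉ τ ✗.
  V = {[lima], [november=oscar]}: π^{-1}(V) = {lima, november, oscar} ∉ τ ✗.
  V = {[kilo], [lima], [november=oscar]}: π^{-1}(V) = {kilo, lima, november, oscar} ∉ τ ✗.
  V = {[mike], [november=oscar]}: π^{-1}(V) = {mike, november, oscar} ∉ τ ✗.
  V = {[kilo], [mike], [november=oscar]}: π^{-1}(V) = {kilo, mike, november, oscar} ∉ τ ✗.
  V = {[lima], [mike], [november=oscar]}: π^{-1}(V) = {lima, mike, november, oscar} ∉ τ ✗.
  V = {[kilo], [lima], [mike], [november=oscar]}: π^{-1}(V) = {kilo, lima, mike, november, oscar} ∈ τ ✓.
Open sets in the quotient: τ_Q = {{}, {[kilo]}, {[kilo], [mike]}, {[kilo], [lima], [mike], [november=oscar]}} (4 elements).


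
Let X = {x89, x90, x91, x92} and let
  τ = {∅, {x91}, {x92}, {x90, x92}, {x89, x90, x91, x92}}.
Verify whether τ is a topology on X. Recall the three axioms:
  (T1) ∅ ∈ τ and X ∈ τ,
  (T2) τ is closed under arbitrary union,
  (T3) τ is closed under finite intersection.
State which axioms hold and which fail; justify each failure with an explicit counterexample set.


τ is NOT a topology on X.

Axiom (T1): ∅ ∈ τ? Yes; X ∈ τ? Yes.
Axiom (T2/T3): check pairwise unions and intersections of members of τ.
Counterexample for (T2): {x91} ∪ {x92} = {x91, x92} ∉ τ. Therefore τ is NOT a topology.


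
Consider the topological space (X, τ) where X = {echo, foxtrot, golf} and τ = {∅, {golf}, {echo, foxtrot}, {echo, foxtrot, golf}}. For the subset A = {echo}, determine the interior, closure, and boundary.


int(A) = ∅, cl(A) = {echo, foxtrot}, ∂A = {echo, foxtrot}.

Closed sets in (X, τ) are complements of opens:
  closed(X, τ) = {∅, {golf}, {echo, foxtrot}, {echo, foxtrot, golf}}.
int(A) = ⋃ {U ∈ τ : U ⊆ A}. Opens contained in A: ∅.
Taking the union of these: int(A) = ∅.
cl(A) = ⋂ {C closed : A ⊆ C}. Closed sets containing A: {echo, foxtrot}, {echo, foxtrot, golf}.
Intersecting these: cl(A) = {echo, foxtrot}.
∂A = cl(A) ∖ int(A) = {echo, foxtrot} ∖ ∅ = {echo, foxtrot}.


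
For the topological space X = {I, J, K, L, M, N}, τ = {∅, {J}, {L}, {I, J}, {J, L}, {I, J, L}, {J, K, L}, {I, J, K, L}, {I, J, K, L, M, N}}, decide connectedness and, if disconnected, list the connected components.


(X, τ) is connected.

Find clopen sets (U ∈ τ with X ∖ U ∈ τ):
  U = ∅, X ∖ U = {I, J, K, L, M, N} — both open, so U is clopen.
  U = {I, J, K, L, M, N}, X ∖ U = ∅ — both open, so U is clopen.
Only trivial clopens (∅ and X) exist, so (X, τ) is connected.
Compute connected components by grouping points that agree on all clopens:
  component: {I, J, K, L, M, N}


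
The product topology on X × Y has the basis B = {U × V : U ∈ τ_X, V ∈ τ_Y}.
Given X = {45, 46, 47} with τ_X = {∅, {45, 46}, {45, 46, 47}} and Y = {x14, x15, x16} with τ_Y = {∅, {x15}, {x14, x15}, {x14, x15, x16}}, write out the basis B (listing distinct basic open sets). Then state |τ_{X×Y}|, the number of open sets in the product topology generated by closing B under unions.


Basis B = {∅ × ∅, {45, 46} × {x15}, {45, 46, 47} × {x15}, {45, 46} × {x14, x15}, {45, 46} × {x14, x15, x16}, {45, 46, 47} × {x14, x15}, {45, 46, 47} × {x14, x15, x16}}; |τ_{X×Y}| = 10.

Enumerate products U × V with U ∈ τ_X, V ∈ τ_Y (deduplicated):
  ∅ × ∅ = {} (∅)
  {45, 46} × {x15} = {(45,x15), (46,x15)}
  {45, 46, 47} × {x15} = {(45,x15), (46,x15), (47,x15)}
  {45, 46} × {x14, x15} = {(45,x14), (45,x15), (46,x14), (46,x15)}
  {45, 46} × {x14, x15, x16} = {(45,x14), (45,x15), (45,x16), (46,x14), (46,x15), (46,x16)}
  {45, 46, 47} × {x14, x15} = {(45,x14), (45,x15), (46,x14), (46,x15), (47,x14), (47,x15)}
  {45, 46, 47} × {x14, x15, x16} = {(45,x14), (45,x15), (45,x16), (46,x14), (46,x15), (46,x16), (47,x14), (47,x15), (47,x16)}
These 7 distinct sets form the basis B.
Close under arbitrary unions to get τ_{X×Y}; counting gives |τ_{X×Y}| = 10.


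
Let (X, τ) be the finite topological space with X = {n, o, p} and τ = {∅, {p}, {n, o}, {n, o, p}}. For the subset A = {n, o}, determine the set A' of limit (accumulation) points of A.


A' = {n, o}

For each x ∈ X, list the open sets U ∈ τ with x ∈ U, then check whether U ∩ (A ∖ {x}) ≠ ∅ for every such U.
  x = n: opens ∋ x are {n, o}, {n, o, p}; each meets A ∖ {n}, so x IS a limit point.
  x = o: opens ∋ x are {n, o}, {n, o, p}; each meets A ∖ {o}, so x IS a limit point.
  x = p: open {p} ∋ x has {p} ∩ (A ∖ {p}) = ∅, so x is NOT a limit point.
Collecting: A' = {n, o}.


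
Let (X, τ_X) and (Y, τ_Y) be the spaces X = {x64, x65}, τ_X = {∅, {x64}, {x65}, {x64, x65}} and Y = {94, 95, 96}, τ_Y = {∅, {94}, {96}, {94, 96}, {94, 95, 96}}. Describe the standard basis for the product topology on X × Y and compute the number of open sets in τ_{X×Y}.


Basis B = {∅ × ∅, {x64} × {94}, {x64} × {96}, {x65} × {94}, {x65} × {96}, {x64} × {94, 96}, {x64, x65} × {94}, {x64, x65} × {96}, {x65} × {94, 96}, {x64} × {94, 95, 96}, {x65} × {94, 95, 96}, {x64, x65} × {94, 96}, {x64, x65} × {94, 95, 96}}; |τ_{X×Y}| = 25.

Enumerate products U × V with U ∈ τ_X, V ∈ τ_Y (deduplicated):
  ∅ × ∅ = {} (∅)
  {x64} × {94} = {(x64,94)}
  {x64} × {96} = {(x64,96)}
  {x65} × {94} = {(x65,94)}
  {x65} × {96} = {(x65,96)}
  {x64} × {94, 96} = {(x64,94), (x64,96)}
  {x64, x65} × {94} = {(x64,94), (x65,94)}
  {x64, x65} × {96} = {(x64,96), (x65,96)}
  {x65} × {94, 96} = {(x65,94), (x65,96)}
  {x64} × {94, 95, 96} = {(x64,94), (x64,95), (x64,96)}
  {x65} × {94, 95, 96} = {(x65,94), (x65,95), (x65,96)}
  {x64, x65} × {94, 96} = {(x64,94), (x64,96), (x65,94), (x65,96)}
  {x64, x65} × {94, 95, 96} = {(x64,94), (x64,95), (x64,96), (x65,94), (x65,95), (x65,96)}
These 13 distinct sets form the basis B.
Close under arbitrary unions to get τ_{X×Y}; counting gives |τ_{X×Y}| = 25.


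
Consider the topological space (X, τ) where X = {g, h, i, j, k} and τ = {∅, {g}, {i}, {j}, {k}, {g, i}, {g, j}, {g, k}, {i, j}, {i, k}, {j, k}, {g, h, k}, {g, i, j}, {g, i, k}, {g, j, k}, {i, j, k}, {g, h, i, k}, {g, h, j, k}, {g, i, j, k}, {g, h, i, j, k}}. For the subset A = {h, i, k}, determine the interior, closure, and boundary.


int(A) = {i, k}, cl(A) = {h, i, k}, ∂A = {h}.

Closed sets in (X, τ) are complements of opens:
  closed(X, τ) = {∅, {h}, {i}, {j}, {g, h}, {h, i}, {h, j}, {h, k}, {i, j}, {g, h, i}, {g, h, j}, {g, h, k}, {h, i, j}, {h, i, k}, {h, j, k}, {g, h, i, j}, {g, h, i, k}, {g, h, j, k}, {h, i, j, k}, {g, h, i, j, k}}.
int(A) = ⋃ {U ∈ τ : U ⊆ A}. Opens contained in A: ∅, {i}, {k}, {i, k}.
Taking the union of these: int(A) = {i, k}.
cl(A) = ⋂ {C closed : A ⊆ C}. Closed sets containing A: {h, i, k}, {g, h, i, k}, {h, i, j, k}, {g, h, i, j, k}.
Intersecting these: cl(A) = {h, i, k}.
∂A = cl(A) ∖ int(A) = {h, i, k} ∖ {i, k} = {h}.


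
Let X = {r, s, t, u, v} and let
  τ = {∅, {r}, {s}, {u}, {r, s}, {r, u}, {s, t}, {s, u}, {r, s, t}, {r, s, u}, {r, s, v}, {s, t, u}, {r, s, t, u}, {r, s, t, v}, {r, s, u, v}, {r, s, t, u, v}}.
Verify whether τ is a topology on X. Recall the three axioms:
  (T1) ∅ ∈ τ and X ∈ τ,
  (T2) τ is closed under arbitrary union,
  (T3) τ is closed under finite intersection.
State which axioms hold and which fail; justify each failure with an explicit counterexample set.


τ IS a topology on X.

Axiom (T1): ∅ ∈ τ? Yes; X ∈ τ? Yes.
Axiom (T2/T3): check pairwise unions and intersections of members of τ.
All pairwise intersections and unions checked — each lies in τ. Therefore τ satisfies (T1), (T2), (T3): it IS a topology on X.


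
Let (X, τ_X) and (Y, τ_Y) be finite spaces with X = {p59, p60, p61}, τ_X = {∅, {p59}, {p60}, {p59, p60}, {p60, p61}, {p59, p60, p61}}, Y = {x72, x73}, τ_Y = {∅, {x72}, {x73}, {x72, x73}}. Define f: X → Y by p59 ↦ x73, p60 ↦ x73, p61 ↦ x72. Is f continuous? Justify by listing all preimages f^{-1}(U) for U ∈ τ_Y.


f is NOT continuous.

Compute f^{-1}(U) for each U ∈ τ_Y:
  U = ∅: f^{-1}(U) = ∅ ∈ τ_X ✓.
  U = {x72}: f^{-1}(U) = {p61} ∉ τ_X ✗.
  U = {x73}: f^{-1}(U) = {p59, p60} ∈ τ_X ✓.
  U = {x72, x73}: f^{-1}(U) = {p59, p60, p61} ∈ τ_X ✓.
Found U = {x72} with f^{-1}(U) = {p61} not in τ_X. Therefore f is NOT continuous.


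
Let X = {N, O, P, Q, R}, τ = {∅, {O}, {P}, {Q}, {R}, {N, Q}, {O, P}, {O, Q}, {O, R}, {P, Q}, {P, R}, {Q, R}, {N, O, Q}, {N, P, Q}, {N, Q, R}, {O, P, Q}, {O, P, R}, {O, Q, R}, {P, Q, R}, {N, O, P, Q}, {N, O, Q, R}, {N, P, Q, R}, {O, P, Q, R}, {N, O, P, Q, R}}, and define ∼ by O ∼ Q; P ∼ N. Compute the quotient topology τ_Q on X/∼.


X/∼ = {[N=P], [O=Q], [R]}; |τ_Q| = 6.

Equivalence classes: [N=P], [O=Q], [R].
Quotient map π: X → X/∼ sends N ↦ [N=P], O ↦ [O=Q], P ↦ [N=P], Q ↦ [O=Q], R ↦ [R].
For each subset V ⊆ X/∼, compute π^{-1}(V) ⊆ X and check whether π^{-1}(V) ∈ τ. V is open in τ_Q iff π^{-1}(V) ∈ τ.
  V = {}: π^{-1}(V) = ∅ ∈ τ ✓.
  V = {[N=P]}: π^{-1}(V) = {N, P} ∉ τ ✗.
  V = {[O=Q]}: π^{-1}(V) = {O, Q} ∈ τ ✓.
  V = {[N=P], [O=Q]}: π^{-1}(V) = {N, O, P, Q} ∈ τ ✓.
  V = {[R]}: π^{-1}(V) = {R} ∈ τ ✓.
  V = {[N=P], [R]}: π^{-1}(V) = {N, P, R} ∉ τ ✗.
  V = {[O=Q], [R]}: π^{-1}(V) = {O, Q, R} ∈ τ ✓.
  V = {[N=P], [O=Q], [R]}: π^{-1}(V) = {N, O, P, Q, R} ∈ τ ✓.
Open sets in the quotient: τ_Q = {{}, {[O=Q]}, {[N=P], [O=Q]}, {[R]}, {[O=Q], [R]}, {[N=P], [O=Q], [R]}} (6 elements).


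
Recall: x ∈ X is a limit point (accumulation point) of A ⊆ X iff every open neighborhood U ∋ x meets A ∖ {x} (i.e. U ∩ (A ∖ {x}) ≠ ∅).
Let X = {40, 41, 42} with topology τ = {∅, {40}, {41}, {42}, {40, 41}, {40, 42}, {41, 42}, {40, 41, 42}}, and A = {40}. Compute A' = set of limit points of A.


A' = ∅

For each x ∈ X, list the open sets U ∈ τ with x ∈ U, then check whether U ∩ (A ∖ {x}) ≠ ∅ for every such U.
  x = 40: open {40} ∋ x has {40} ∩ (A ∖ {40}) = ∅, so x is NOT a limit point.
  x = 41: open {41} ∋ x has {41} ∩ (A ∖ {41}) = ∅, so x is NOT a limit point.
  x = 42: open {42} ∋ x has {42} ∩ (A ∖ {42}) = ∅, so x is NOT a limit point.
Collecting: A' = ∅.


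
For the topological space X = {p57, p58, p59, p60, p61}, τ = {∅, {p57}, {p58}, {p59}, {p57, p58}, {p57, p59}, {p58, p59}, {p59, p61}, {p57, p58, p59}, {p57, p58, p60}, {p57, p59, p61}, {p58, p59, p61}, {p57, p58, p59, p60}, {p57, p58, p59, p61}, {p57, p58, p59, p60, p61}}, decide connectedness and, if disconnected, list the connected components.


(X, τ) is disconnected; components = [{p59, p61}, {p57, p58, p60}].

Find clopen sets (U ∈ τ with X ∖ U ∈ τ):
  U = ∅, X ∖ U = {p57, p58, p59, p60, p61} — both open, so U is clopen.
  U = {p59, p61}, X ∖ U = {p57, p58, p60} — both open, so U is clopen.
  U = {p57, p58, p60}, X ∖ U = {p59, p61} — both open, so U is clopen.
  U = {p57, p58, p59, p60, p61}, X ∖ U = ∅ — both open, so U is clopen.
Nontrivial clopen(s) exist: e.g. {p59, p61}. So (X, τ) is disconnected.
Compute connected components by grouping points that agree on all clopens:
  component: {p59, p61}
  component: {p57, p58, p60}


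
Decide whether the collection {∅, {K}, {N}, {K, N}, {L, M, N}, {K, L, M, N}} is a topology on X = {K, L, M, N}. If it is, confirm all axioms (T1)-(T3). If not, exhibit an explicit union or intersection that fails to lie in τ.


τ IS a topology on X.

Axiom (T1): ∅ ∈ τ? Yes; X ∈ τ? Yes.
Axiom (T2/T3): check pairwise unions and intersections of members of τ.
All pairwise intersections and unions checked — each lies in τ. Therefore τ satisfies (T1), (T2), (T3): it IS a topology on X.


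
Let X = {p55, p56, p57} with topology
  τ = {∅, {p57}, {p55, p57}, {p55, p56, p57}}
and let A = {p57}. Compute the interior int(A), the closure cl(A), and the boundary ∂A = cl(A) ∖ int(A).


int(A) = {p57}, cl(A) = {p55, p56, p57}, ∂A = {p55, p56}.

Closed sets in (X, τ) are complements of opens:
  closed(X, τ) = {∅, {p56}, {p55, p56}, {p55, p56, p57}}.
int(A) = ⋃ {U ∈ τ : U ⊆ A}. Opens contained in A: ∅, {p57}.
Taking the union of these: int(A) = {p57}.
cl(A) = ⋂ {C closed : A ⊆ C}. Closed sets containing A: {p55, p56, p57}.
Intersecting these: cl(A) = {p55, p56, p57}.
∂A = cl(A) ∖ int(A) = {p55, p56, p57} ∖ {p57} = {p55, p56}.


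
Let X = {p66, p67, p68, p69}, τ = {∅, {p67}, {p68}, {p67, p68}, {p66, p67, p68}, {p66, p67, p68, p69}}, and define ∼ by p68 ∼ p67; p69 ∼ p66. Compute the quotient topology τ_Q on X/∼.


X/∼ = {[p66=p69], [p67=p68]}; |τ_Q| = 3.

Equivalence classes: [p66=p69], [p67=p68].
Quotient map π: X → X/∼ sends p66 ↦ [p66=p69], p67 ↦ [p67=p68], p68 ↦ [p67=p68], p69 ↦ [p66=p69].
For each subset V ⊆ X/∼, compute π^{-1}(V) ⊆ X and check whether π^{-1}(V) ∈ τ. V is open in τ_Q iff π^{-1}(V) ∈ τ.
  V = {}: π^{-1}(V) = ∅ ∈ τ ✓.
  V = {[p66=p69]}: π^{-1}(V) = {p66, p69} ∉ τ ✗.
  V = {[p67=p68]}: π^{-1}(V) = {p67, p68} ∈ τ ✓.
  V = {[p66=p69], [p67=p68]}: π^{-1}(V) = {p66, p67, p68, p69} ∈ τ ✓.
Open sets in the quotient: τ_Q = {{}, {[p67=p68]}, {[p66=p69], [p67=p68]}} (3 elements).


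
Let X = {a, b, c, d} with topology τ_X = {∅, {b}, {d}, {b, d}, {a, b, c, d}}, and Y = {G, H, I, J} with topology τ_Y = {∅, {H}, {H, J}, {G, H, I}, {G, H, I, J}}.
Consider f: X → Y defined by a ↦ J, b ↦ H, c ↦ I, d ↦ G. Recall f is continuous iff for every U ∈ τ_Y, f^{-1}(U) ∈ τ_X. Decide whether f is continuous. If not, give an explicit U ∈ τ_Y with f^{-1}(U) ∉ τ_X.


f is NOT continuous.

Compute f^{-1}(U) for each U ∈ τ_Y:
  U = ∅: f^{-1}(U) = ∅ ∈ τ_X ✓.
  U = {H}: f^{-1}(U) = {b} ∈ τ_X ✓.
  U = {H, J}: f^{-1}(U) = {a, b} ∉ τ_X ✗.
  U = {G, H, I}: f^{-1}(U) = {b, c, d} ∉ τ_X ✗.
  U = {G, H, I, J}: f^{-1}(U) = {a, b, c, d} ∈ τ_X ✓.
Found U = {H, J} with f^{-1}(U) = {a, b} not in τ_X. Therefore f is NOT continuous.


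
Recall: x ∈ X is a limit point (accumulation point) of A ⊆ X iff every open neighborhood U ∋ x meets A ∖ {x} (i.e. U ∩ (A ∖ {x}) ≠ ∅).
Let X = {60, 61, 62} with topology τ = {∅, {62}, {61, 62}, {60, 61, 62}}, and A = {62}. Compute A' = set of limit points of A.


A' = {60, 61}

For each x ∈ X, list the open sets U ∈ τ with x ∈ U, then check whether U ∩ (A ∖ {x}) ≠ ∅ for every such U.
  x = 60: opens ∋ x are {60, 61, 62}; each meets A ∖ {60}, so x IS a limit point.
  x = 61: opens ∋ x are {61, 62}, {60, 61, 62}; each meets A ∖ {61}, so x IS a limit point.
  x = 62: open {62} ∋ x has {62} ∩ (A ∖ {62}) = ∅, so x is NOT a limit point.
Collecting: A' = {60, 61}.


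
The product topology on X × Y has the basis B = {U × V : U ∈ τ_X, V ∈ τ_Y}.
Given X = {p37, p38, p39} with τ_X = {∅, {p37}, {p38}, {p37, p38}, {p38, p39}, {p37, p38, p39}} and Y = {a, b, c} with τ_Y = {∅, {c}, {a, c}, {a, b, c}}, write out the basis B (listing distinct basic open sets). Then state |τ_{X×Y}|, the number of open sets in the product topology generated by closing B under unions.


Basis B = {∅ × ∅, {p37} × {c}, {p38} × {c}, {p37} × {a, c}, {p37, p38} × {c}, {p38} × {a, c}, {p38, p39} × {c}, {p37} × {a, b, c}, {p37, p38, p39} × {c}, {p38} × {a, b, c}, {p37, p38} × {a, c}, {p38, p39} × {a, c}, {p37, p38} × {a, b, c}, {p37, p38, p39} × {a, c}, {p38, p39} × {a, b, c}, {p37, p38, p39} × {a, b, c}}; |τ_{X×Y}| = 40.

Enumerate products U × V with U ∈ τ_X, V ∈ τ_Y (deduplicated):
  ∅ × ∅ = {} (∅)
  {p37} × {c} = {(p37,c)}
  {p38} × {c} = {(p38,c)}
  {p37} × {a, c} = {(p37,a), (p37,c)}
  {p37, p38} × {c} = {(p37,c), (p38,c)}
  {p38} × {a, c} = {(p38,a), (p38,c)}
  {p38, p39} × {c} = {(p38,c), (p39,c)}
  {p37} × {a, b, c} = {(p37,a), (p37,b), (p37,c)}
  {p37, p38, p39} × {c} = {(p37,c), (p38,c), (p39,c)}
  {p38} × {a, b, c} = {(p38,a), (p38,b), (p38,c)}
  {p37, p38} × {a, c} = {(p37,a), (p37,c), (p38,a), (p38,c)}
  {p38, p39} × {a, c} = {(p38,a), (p38,c), (p39,a), (p39,c)}
  {p37, p38} × {a, b, c} = {(p37,a), (p37,b), (p37,c), (p38,a), (p38,b), (p38,c)}
  {p37, p38, p39} × {a, c} = {(p37,a), (p37,c), (p38,a), (p38,c), (p39,a), (p39,c)}
  {p38, p39} × {a, b, c} = {(p38,a), (p38,b), (p38,c), (p39,a), (p39,b), (p39,c)}
  {p37, p38, p39} × {a, b, c} = {(p37,a), (p37,b), (p37,c), (p38,a), (p38,b), (p38,c), (p39,a), (p39,b), (p39,c)}
These 16 distinct sets form the basis B.
Close under arbitrary unions to get τ_{X×Y}; counting gives |τ_{X×Y}| = 40.


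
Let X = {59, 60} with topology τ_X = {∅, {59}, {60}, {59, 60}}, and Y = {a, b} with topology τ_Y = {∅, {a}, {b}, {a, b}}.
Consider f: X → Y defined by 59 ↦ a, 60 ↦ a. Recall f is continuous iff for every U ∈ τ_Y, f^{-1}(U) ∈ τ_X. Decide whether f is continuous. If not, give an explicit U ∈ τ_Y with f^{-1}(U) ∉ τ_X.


f IS continuous.

Compute f^{-1}(U) for each U ∈ τ_Y:
  U = ∅: f^{-1}(U) = ∅ ∈ τ_X ✓.
  U = {a}: f^{-1}(U) = {59, 60} ∈ τ_X ✓.
  U = {b}: f^{-1}(U) = ∅ ∈ τ_X ✓.
  U = {a, b}: f^{-1}(U) = {59, 60} ∈ τ_X ✓.
Every preimage lies in τ_X, so f IS continuous.


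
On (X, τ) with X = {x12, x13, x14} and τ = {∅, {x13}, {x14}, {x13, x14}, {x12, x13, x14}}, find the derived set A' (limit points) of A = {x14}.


A' = {x12}

For each x ∈ X, list the open sets U ∈ τ with x ∈ U, then check whether U ∩ (A ∖ {x}) ≠ ∅ for every such U.
  x = x12: opens ∋ x are {x12, x13, x14}; each meets A ∖ {x12}, so x IS a limit point.
  x = x13: open {x13} ∋ x has {x13} ∩ (A ∖ {x13}) = ∅, so x is NOT a limit point.
  x = x14: open {x14} ∋ x has {x14} ∩ (A ∖ {x14}) = ∅, so x is NOT a limit point.
Collecting: A' = {x12}.


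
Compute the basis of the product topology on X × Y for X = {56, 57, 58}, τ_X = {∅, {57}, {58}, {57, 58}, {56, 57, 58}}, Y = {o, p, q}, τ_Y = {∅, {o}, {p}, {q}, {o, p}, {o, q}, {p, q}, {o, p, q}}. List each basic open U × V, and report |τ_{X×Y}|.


Basis B = {∅ × ∅, {57} × {o}, {57} × {p}, {57} × {q}, {58} × {o}, {58} × {p}, {58} × {q}, {57} × {o, p}, {57} × {o, q}, {57, 58} × {o}, {57} × {p, q}, {57, 58} × {p}, {57, 58} × {q}, {58} × {o, p}, {58} × {o, q}, {58} × {p, q}, {56, 57, 58} × {o}, {56, 57, 58} × {p}, {56, 57, 58} × {q}, {57} × {o, p, q}, {58} × {o, p, q}, {57, 58} × {o, p}, {57, 58} × {o, q}, {57, 58} × {p, q}, {56, 57, 58} × {o, p}, {56, 57, 58} × {o, q}, {56, 57, 58} × {p, q}, {57, 58} × {o, p, q}, {56, 57, 58} × {o, p, q}}; |τ_{X×Y}| = 125.

Enumerate products U × V with U ∈ τ_X, V ∈ τ_Y (deduplicated):
  ∅ × ∅ = {} (∅)
  {57} × {o} = {(57,o)}
  {57} × {p} = {(57,p)}
  {57} × {q} = {(57,q)}
  {58} × {o} = {(58,o)}
  {58} × {p} = {(58,p)}
  {58} × {q} = {(58,q)}
  {57} × {o, p} = {(57,o), (57,p)}
  {57} × {o, q} = {(57,o), (57,q)}
  {57, 58} × {o} = {(57,o), (58,o)}
  {57} × {p, q} = {(57,p), (57,q)}
  {57, 58} × {p} = {(57,p), (58,p)}
  {57, 58} × {q} = {(57,q), (58,q)}
  {58} × {o, p} = {(58,o), (58,p)}
  {58} × {o, q} = {(58,o), (58,q)}
  {58} × {p, q} = {(58,p), (58,q)}
  {56, 57, 58} × {o} = {(56,o), (57,o), (58,o)}
  {56, 57, 58} × {p} = {(56,p), (57,p), (58,p)}
  {56, 57, 58} × {q} = {(56,q), (57,q), (58,q)}
  {57} × {o, p, q} = {(57,o), (57,p), (57,q)}
  {58} × {o, p, q} = {(58,o), (58,p), (58,q)}
  {57, 58} × {o, p} = {(57,o), (57,p), (58,o), (58,p)}
  {57, 58} × {o, q} = {(57,o), (57,q), (58,o), (58,q)}
  {57, 58} × {p, q} = {(57,p), (57,q), (58,p), (58,q)}
  {56, 57, 58} × {o, p} = {(56,o), (56,p), (57,o), (57,p), (58,o), (58,p)}
  {56, 57, 58} × {o, q} = {(56,o), (56,q), (57,o), (57,q), (58,o), (58,q)}
  {56, 57, 58} × {p, q} = {(56,p), (56,q), (57,p), (57,q), (58,p), (58,q)}
  {57, 58} × {o, p, q} = {(57,o), (57,p), (57,q), (58,o), (58,p), (58,q)}
  {56, 57, 58} × {o, p, q} = {(56,o), (56,p), (56,q), (57,o), (57,p), (57,q), (58,o), (58,p), (58,q)}
These 29 distinct sets form the basis B.
Close under arbitrary unions to get τ_{X×Y}; counting gives |τ_{X×Y}| = 125.


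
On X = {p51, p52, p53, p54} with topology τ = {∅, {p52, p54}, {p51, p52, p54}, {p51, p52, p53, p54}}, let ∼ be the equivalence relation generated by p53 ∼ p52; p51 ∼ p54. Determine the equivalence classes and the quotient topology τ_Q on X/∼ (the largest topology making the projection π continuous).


X/∼ = {[p51=p54], [p52=p53]}; |τ_Q| = 2.

Equivalence classes: [p51=p54], [p52=p53].
Quotient map π: X → X/∼ sends p51 ↦ [p51=p54], p52 ↦ [p52=p53], p53 ↦ [p52=p53], p54 ↦ [p51=p54].
For each subset V ⊆ X/∼, compute π^{-1}(V) ⊆ X and check whether π^{-1}(V) ∈ τ. V is open in τ_Q iff π^{-1}(V) ∈ τ.
  V = {}: π^{-1}(V) = ∅ ∈ τ ✓.
  V = {[p51=p54]}: π^{-1}(V) = {p51, p54} ∉ τ ✗.
  V = {[p52=p53]}: π^{-1}(V) = {p52, p53} ∉ τ ✗.
  V = {[p51=p54], [p52=p53]}: π^{-1}(V) = {p51, p52, p53, p54} ∈ τ ✓.
Open sets in the quotient: τ_Q = {{}, {[p51=p54], [p52=p53]}} (2 elements).


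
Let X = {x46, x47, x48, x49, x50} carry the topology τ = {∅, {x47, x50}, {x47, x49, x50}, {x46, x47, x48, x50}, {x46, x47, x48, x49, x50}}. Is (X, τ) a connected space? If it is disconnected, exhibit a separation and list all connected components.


(X, τ) is connected.

Find clopen sets (U ∈ τ with X ∖ U ∈ τ):
  U = ∅, X ∖ U = {x46, x47, x48, x49, x50} — both open, so U is clopen.
  U = {x46, x47, x48, x49, x50}, X ∖ U = ∅ — both open, so U is clopen.
Only trivial clopens (∅ and X) exist, so (X, τ) is connected.
Compute connected components by grouping points that agree on all clopens:
  component: {x46, x47, x48, x49, x50}


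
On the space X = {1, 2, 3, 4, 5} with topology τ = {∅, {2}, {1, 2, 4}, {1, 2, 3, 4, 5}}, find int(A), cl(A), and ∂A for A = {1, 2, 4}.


int(A) = {1, 2, 4}, cl(A) = {1, 2, 3, 4, 5}, ∂A = {3, 5}.

Closed sets in (X, τ) are complements of opens:
  closed(X, τ) = {∅, {3, 5}, {1, 3, 4, 5}, {1, 2, 3, 4, 5}}.
int(A) = ⋃ {U ∈ τ : U ⊆ A}. Opens contained in A: ∅, {2}, {1, 2, 4}.
Taking the union of these: int(A) = {1, 2, 4}.
cl(A) = ⋂ {C closed : A ⊆ C}. Closed sets containing A: {1, 2, 3, 4, 5}.
Intersecting these: cl(A) = {1, 2, 3, 4, 5}.
∂A = cl(A) ∖ int(A) = {1, 2, 3, 4, 5} ∖ {1, 2, 4} = {3, 5}.


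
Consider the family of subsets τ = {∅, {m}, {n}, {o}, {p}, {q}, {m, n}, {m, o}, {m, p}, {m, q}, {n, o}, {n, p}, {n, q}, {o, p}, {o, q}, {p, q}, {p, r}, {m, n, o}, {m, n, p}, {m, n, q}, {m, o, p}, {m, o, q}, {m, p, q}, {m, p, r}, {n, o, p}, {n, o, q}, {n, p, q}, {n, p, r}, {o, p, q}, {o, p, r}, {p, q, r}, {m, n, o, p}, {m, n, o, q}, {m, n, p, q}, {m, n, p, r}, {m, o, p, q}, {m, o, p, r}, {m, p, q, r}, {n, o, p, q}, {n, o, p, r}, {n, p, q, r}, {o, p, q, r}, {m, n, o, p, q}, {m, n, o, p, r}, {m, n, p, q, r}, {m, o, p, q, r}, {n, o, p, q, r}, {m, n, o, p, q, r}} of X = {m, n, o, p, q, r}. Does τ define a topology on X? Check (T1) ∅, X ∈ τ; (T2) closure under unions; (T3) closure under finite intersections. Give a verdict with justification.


τ IS a topology on X.

Axiom (T1): ∅ ∈ τ? Yes; X ∈ τ? Yes.
Axiom (T2/T3): check pairwise unions and intersections of members of τ.
All pairwise intersections and unions checked — each lies in τ. Therefore τ satisfies (T1), (T2), (T3): it IS a topology on X.
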